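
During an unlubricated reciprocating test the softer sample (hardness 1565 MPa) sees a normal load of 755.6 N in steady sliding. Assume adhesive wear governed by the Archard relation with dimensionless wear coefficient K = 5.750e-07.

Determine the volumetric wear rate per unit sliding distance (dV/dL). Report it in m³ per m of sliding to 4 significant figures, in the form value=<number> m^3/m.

value=2.776e-13 m^3/m

All arithmetic carries full precision; intermediate values are shown rounded — rounded once at the end: 4 significant figures.
Convert: Hardness H = 1565 MPa = 1.565e+09 Pa.
Collected in SI base units: W = 755.6 N, H = 1.565e+09 Pa, K = 5.750e-07.
Sliding wear rate dV/dL = K·W/H, so: 5.750e-07 · 755.6 / 1.565e+09 = 2.776e-13 m³/m.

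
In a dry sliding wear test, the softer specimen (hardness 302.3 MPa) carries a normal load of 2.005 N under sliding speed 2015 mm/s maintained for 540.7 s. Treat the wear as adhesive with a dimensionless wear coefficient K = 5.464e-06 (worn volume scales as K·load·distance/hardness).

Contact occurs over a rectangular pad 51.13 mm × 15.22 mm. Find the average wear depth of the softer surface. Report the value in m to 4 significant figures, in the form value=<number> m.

value=5.074e-08 m

Displayed values are rounded, and every step runs at full precision, and a lone final rounding to 4 significant digits.
Sliding speed v = 2015 mm/s = 2.015 m/s. Path length L = v·t = 2.015 m/s × 540.7 s = 1090 m.
Hardness H = 302.3 MPa = 3.023e+08 Pa.
Pad sides 51.13 mm × 15.22 mm = 0.05113 m × 0.01522 m. Contact area A = 0.05113 m × 0.01522 m = 7.782e-04 m².
Working in SI base units: W = 2.005 N, H = 3.023e+08 Pa, K = 5.464e-06.
Volume removed: V = K·W·L/H = 5.464e-06 · 2.005 · 1090 / 3.023e+08 = 3.948e-11 m³.
Average depth h = V/A = 3.948e-11 / 7.782e-04 = 5.074e-08 m.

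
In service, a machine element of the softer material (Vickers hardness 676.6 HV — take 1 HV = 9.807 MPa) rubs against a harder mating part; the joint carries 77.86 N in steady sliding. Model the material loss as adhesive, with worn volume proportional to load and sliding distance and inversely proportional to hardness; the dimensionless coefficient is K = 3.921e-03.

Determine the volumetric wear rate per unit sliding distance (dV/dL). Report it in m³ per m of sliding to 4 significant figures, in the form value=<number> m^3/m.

value=4.601e-11 m^3/m

Each operation maintains exact precision, and the intermediates appear rounded — one final rounding: four significant digits.
Hardness H = 676.6 HV × 9.807 MPa/HV = 6635 MPa = 6.635e+09 Pa.
SI base units throughout: W = 77.86 N, H = 6.635e+09 Pa, K = 3.921e-03.
Rate of wear dV/dL = K·W/H (no L dependence): 3.921e-03 · 77.86 / 6.635e+09 = 4.601e-11 m³/m.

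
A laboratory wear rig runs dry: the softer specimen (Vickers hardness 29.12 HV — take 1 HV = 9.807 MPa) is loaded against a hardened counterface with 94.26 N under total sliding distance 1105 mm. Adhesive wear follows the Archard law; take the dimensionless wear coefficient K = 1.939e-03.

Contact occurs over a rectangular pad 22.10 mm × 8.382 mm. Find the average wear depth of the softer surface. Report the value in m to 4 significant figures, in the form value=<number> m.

The intermediates appear rounded. Every step keeps full precision. Rounded just once: 4 significant figures.
Convert: Sliding distance L = 1105 mm = 1.105 m.
Convert: Hardness H = 29.12 HV × 9.807 MPa/HV = 285.6 MPa = 2.856e+08 Pa.
Convert: Pad sides 22.10 mm × 8.382 mm = 0.02210 m × 0.008382 m. Contact area A = 0.02210 m × 0.008382 m = 1.852e-04 m².
As SI base values: W = 94.26 N, H = 2.856e+08 Pa, K = 1.939e-03.
Volume removed: V = K·W·L/H = 1.939e-03 · 94.26 · 1.105 / 2.856e+08 = 7.072e-10 m³.
Depth h = V/A = 7.072e-10 / 1.852e-04 = 3.818e-06 m.

value=3.818e-06 m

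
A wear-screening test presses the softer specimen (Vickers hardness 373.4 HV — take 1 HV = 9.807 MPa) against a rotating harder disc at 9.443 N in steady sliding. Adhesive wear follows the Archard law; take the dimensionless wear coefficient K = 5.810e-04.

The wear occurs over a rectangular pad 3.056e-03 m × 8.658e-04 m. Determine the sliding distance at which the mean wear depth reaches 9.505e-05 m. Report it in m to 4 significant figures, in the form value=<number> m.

value=167.9 m

The intermediates appear rounded — the algebra runs at full float precision — rounded just once to four significant figures.
Convert: Hardness H = 373.4 HV × 9.807 MPa/HV = 3662 MPa = 3.662e+09 Pa.
Convert: Contact area A = 3.056e-03 m × 8.658e-04 m = 2.646e-06 m².
Working in SI base units: W = 9.443 N, H = 3.662e+09 Pa, K = 5.810e-04.
Limit volume V_lim = h_lim·A = 9.505e-05 · 2.646e-06 = 2.515e-10 m³.
Thus life L = V_lim·H/(K·W) = 2.515e-10 · 3.662e+09 / (5.810e-04 · 9.443) = 167.9 m.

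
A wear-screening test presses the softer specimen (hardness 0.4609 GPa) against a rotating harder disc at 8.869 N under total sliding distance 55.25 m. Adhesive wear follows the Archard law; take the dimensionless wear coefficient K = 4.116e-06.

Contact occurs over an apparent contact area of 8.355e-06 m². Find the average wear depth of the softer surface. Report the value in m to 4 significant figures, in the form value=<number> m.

The intermediates are printed rounded; each operation runs at exact precision — rounded just once, at 4 significant digits.
Convert: Hardness H = 0.4609 GPa = 4.609e+08 Pa.
Collected in SI base units: W = 8.869 N, H = 4.609e+08 Pa, K = 4.116e-06.
By Archard's law, V = K·W·L/H = 4.116e-06 · 8.869 · 55.25 / 4.609e+08 = 4.376e-12 m³.
Mean depth h = V/A = 4.376e-12 / 8.355e-06 = 5.238e-07 m.

value=5.238e-07 m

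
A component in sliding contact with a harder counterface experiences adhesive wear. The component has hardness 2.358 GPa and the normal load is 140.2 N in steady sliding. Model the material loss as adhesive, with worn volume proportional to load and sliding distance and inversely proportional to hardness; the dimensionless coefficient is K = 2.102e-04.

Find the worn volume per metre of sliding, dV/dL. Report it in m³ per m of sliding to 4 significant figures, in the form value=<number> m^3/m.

The algebra maintains full precision; the intermediates are printed rounded; rounded once at the end: 4 significant digits.
Hardness H = 2.358 GPa = 2.358e+09 Pa.
In SI base units: W = 140.2 N, H = 2.358e+09 Pa, K = 2.102e-04.
Volumetric rate dV/dL = K·W/H (no L dependence): 2.102e-04 · 140.2 / 2.358e+09 = 1.250e-11 m³/m.

value=1.250e-11 m^3/m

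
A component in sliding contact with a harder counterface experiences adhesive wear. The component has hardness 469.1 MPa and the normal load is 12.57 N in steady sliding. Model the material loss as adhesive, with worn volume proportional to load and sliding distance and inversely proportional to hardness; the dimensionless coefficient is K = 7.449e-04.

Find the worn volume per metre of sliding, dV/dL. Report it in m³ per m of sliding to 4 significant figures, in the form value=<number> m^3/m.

The intermediates are displayed rounded — each operation runs at exact precision; a lone final rounding, at 4 significant figures.
Hardness H = 469.1 MPa = 4.691e+08 Pa.
Restated in SI base units: W = 12.57 N, H = 4.691e+08 Pa, K = 7.449e-04.
Volumetric rate dV/dL = K·W/H, per unit distance: 7.449e-04 · 12.57 / 4.691e+08 = 1.996e-11 m³/m.

value=1.996e-11 m^3/m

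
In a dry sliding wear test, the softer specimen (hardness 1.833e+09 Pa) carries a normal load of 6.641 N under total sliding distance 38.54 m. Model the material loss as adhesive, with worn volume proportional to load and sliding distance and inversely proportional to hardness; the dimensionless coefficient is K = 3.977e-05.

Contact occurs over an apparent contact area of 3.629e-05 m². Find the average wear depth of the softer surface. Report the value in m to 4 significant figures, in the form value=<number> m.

value=1.530e-07 m

Printed values are rounded. All arithmetic maintains full float precision; one final rounding to four significant digits.
As SI base values: W = 6.641 N, H = 1.833e+09 Pa, K = 3.977e-05.
Worn volume V = K·W·L/H = 3.977e-05 · 6.641 · 38.54 / 1.833e+09 = 5.553e-12 m³.
Mean depth h = V/A = 5.553e-12 / 3.629e-05 = 1.530e-07 m.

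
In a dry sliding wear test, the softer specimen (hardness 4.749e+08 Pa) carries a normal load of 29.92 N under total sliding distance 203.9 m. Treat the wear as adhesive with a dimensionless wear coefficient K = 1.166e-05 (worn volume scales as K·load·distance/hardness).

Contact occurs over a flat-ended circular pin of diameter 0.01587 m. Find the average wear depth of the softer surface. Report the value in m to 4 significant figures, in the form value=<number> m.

value=7.572e-07 m

The algebra carries full precision, and intermediate values are printed rounded — rounded once at the end to four significant digits.
Contact area A = π·d²/4 = π·(0.01587 m)²/4 = 1.978e-04 m².
As SI base values: W = 29.92 N, H = 4.749e+08 Pa, K = 1.166e-05.
The Archard volume V = K·W·L/H = 1.166e-05 · 29.92 · 203.9 / 4.749e+08 = 1.498e-10 m³.
Average depth h = V/A = 1.498e-10 / 1.978e-04 = 7.572e-07 m.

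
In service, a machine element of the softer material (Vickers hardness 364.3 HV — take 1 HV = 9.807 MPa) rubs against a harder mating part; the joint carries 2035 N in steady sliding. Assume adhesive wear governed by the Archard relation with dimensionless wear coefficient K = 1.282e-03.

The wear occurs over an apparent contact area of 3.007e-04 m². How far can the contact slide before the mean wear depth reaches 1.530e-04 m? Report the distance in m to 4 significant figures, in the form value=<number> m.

Each operation runs at full precision. Shown intermediates are rounded. Rounded just once to 4 significant digits.
Convert: Hardness H = 364.3 HV × 9.807 MPa/HV = 3573 MPa = 3.573e+09 Pa.
Expressed in SI base units: W = 2035 N, H = 3.573e+09 Pa, K = 1.282e-03.
At the depth limit, V_lim = h_lim·A = 1.530e-04 · 3.007e-04 = 4.601e-08 m³.
Life L = V_lim·H/(K·W) = 4.601e-08 · 3.573e+09 / (1.282e-03 · 2035) = 63.00 m.

value=63.00 m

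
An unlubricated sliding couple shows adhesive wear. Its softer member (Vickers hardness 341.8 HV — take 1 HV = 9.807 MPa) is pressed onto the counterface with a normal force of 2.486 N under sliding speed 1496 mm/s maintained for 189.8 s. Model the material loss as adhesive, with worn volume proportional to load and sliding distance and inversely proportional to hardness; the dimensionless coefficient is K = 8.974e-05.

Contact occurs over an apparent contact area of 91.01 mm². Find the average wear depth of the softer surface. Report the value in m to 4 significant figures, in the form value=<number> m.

value=2.076e-07 m

Quoted intermediates are rounded; each operation maintains full precision, and a lone final rounding to four significant figures.
Sliding speed v = 1496 mm/s = 1.496 m/s. Sliding distance L = v·t = 1.496 m/s × 189.8 s = 283.9 m.
Hardness H = 341.8 HV × 9.807 MPa/HV = 3352 MPa = 3.352e+09 Pa.
Contact area A = 91.01 mm² = 9.101e-05 m².
In SI base units, W = 2.486 N, H = 3.352e+09 Pa, K = 8.974e-05.
Archard relation: V = K·W·L/H = 8.974e-05 · 2.486 · 283.9 / 3.352e+09 = 1.890e-11 m³.
Depth h = V/A = 1.890e-11 / 9.101e-05 = 2.076e-07 m.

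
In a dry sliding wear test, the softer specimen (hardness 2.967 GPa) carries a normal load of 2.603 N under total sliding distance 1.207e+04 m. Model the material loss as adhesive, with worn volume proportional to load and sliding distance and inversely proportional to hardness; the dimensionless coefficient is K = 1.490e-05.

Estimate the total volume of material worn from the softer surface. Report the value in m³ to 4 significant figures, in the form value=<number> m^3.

Intermediate values are shown rounded — the computation carries full float precision. Rounded just once: 4 significant digits.
Convert: Hardness H = 2.967 GPa = 2.967e+09 Pa.
Collected in SI base units: W = 2.603 N, H = 2.967e+09 Pa, K = 1.490e-05.
Volume removed: V = K·W·L/H = 1.490e-05 · 2.603 · 1.207e+04 / 2.967e+09 = 1.578e-10 m³.

value=1.578e-10 m^3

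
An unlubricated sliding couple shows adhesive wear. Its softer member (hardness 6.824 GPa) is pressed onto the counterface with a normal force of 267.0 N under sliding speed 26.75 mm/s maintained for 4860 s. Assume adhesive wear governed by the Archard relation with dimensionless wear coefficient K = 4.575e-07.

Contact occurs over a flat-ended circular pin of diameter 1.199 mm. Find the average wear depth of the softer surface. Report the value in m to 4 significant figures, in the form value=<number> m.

value=2.061e-06 m

Intermediate values appear rounded; the computation runs at full precision; one final rounding to four significant figures.
Sliding speed v = 26.75 mm/s = 0.02675 m/s. Sliding distance L = v·t = 0.02675 m/s × 4860 s = 130.0 m.
Hardness H = 6.824 GPa = 6.824e+09 Pa.
Pin diameter d = 1.199 mm = 0.001199 m. Contact area A = π·d²/4 = π·(0.001199 m)²/4 = 1.129e-06 m².
Working in SI base units: W = 267.0 N, H = 6.824e+09 Pa, K = 4.575e-07.
Apply Archard: V = K·W·L/H = 4.575e-07 · 267.0 · 130.0 / 6.824e+09 = 2.327e-12 m³.
Wear depth h = V/A = 2.327e-12 / 1.129e-06 = 2.061e-06 m.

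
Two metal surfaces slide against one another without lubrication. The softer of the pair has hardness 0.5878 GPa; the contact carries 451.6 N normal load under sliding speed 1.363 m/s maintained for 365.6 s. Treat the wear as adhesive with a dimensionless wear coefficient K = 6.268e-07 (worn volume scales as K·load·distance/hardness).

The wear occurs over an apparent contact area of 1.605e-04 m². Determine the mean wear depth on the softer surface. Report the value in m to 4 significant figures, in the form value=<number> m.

Printed values are rounded. Every step runs at exact precision — rounded just once, at four significant figures.
Convert: Path length L = v·t = 1.363 m/s × 365.6 s = 498.3 m.
Convert: Hardness H = 0.5878 GPa = 5.878e+08 Pa.
Collected in SI base units: W = 451.6 N, H = 5.878e+08 Pa, K = 6.268e-07.
Archard volume V = K·W·L/H = 6.268e-07 · 451.6 · 498.3 / 5.878e+08 = 2.400e-10 m³.
Mean wear depth h = V/A = 2.400e-10 / 1.605e-04 = 1.495e-06 m.

value=1.495e-06 m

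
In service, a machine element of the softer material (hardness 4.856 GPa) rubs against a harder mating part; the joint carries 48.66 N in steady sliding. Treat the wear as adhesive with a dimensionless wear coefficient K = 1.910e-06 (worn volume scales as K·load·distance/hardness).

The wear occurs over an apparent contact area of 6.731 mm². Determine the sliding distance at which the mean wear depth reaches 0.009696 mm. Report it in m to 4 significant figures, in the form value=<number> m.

All arithmetic carries full float precision; intermediates are printed rounded, and rounded once at the end, at 4 significant digits.
Convert: Hardness H = 4.856 GPa = 4.856e+09 Pa.
Convert: Contact area A = 6.731 mm² = 6.731e-06 m².
Convert: Depth limit h_lim = 0.009696 mm = 9.696e-06 m.
Collected in SI base units: W = 48.66 N, H = 4.856e+09 Pa, K = 1.910e-06.
Limit volume V_lim = h_lim·A = 9.696e-06 · 6.731e-06 = 6.526e-11 m³.
Inverting, life L = V_lim·H/(K·W) = 6.526e-11 · 4.856e+09 / (1.910e-06 · 48.66) = 3410 m.

value=3410 m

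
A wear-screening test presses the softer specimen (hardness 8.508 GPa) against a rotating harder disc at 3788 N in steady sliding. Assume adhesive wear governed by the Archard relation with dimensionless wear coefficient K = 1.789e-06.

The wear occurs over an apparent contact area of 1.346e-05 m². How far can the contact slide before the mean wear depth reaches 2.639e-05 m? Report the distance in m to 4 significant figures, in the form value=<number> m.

Every step keeps exact precision — shown intermediates are rounded, and one last rounding, at 4 significant figures.
Convert: Hardness H = 8.508 GPa = 8.508e+09 Pa.
Expressed in SI base units: W = 3788 N, H = 8.508e+09 Pa, K = 1.789e-06.
At the depth limit, V_lim = h_lim·A = 2.639e-05 · 1.346e-05 = 3.552e-10 m³.
Life L = V_lim·H/(K·W) = 3.552e-10 · 8.508e+09 / (1.789e-06 · 3788) = 446.0 m.

value=446.0 m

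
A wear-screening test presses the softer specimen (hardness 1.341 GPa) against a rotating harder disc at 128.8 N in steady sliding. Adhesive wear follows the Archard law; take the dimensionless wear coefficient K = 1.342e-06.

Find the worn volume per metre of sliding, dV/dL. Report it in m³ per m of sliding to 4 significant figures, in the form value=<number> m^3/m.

Intermediates appear rounded — all working math keeps exact precision, and a single final rounding to 4 significant figures.
Hardness H = 1.341 GPa = 1.341e+09 Pa.
Collected in SI base units: W = 128.8 N, H = 1.341e+09 Pa, K = 1.342e-06.
Rate of wear dV/dL = K·W/H, per unit distance: 1.342e-06 · 128.8 / 1.341e+09 = 1.289e-13 m³/m.

value=1.289e-13 m^3/m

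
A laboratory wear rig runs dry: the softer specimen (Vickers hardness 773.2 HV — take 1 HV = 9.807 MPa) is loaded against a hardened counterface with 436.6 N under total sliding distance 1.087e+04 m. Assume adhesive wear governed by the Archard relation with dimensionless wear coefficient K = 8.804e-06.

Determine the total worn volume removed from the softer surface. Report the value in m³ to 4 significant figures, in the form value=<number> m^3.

Intermediates are printed rounded; all arithmetic keeps full float precision. Rounded just once to four significant digits.
Convert: Hardness H = 773.2 HV × 9.807 MPa/HV = 7583 MPa = 7.583e+09 Pa.
In SI base units: W = 436.6 N, H = 7.583e+09 Pa, K = 8.804e-06.
Wear volume V = K·W·L/H = 8.804e-06 · 436.6 · 1.087e+04 / 7.583e+09 = 5.510e-09 m³.

value=5.510e-09 m^3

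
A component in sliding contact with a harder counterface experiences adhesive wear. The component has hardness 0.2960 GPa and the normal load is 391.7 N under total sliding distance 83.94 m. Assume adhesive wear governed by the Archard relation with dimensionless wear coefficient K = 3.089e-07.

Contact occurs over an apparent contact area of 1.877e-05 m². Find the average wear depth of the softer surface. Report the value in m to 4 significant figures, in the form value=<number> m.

All arithmetic carries exact precision, and intermediate values are shown rounded, and one final rounding to four significant digits.
Hardness H = 0.2960 GPa = 2.960e+08 Pa.
Restated in SI base units: W = 391.7 N, H = 2.960e+08 Pa, K = 3.089e-07.
Wear volume V = K·W·L/H = 3.089e-07 · 391.7 · 83.94 / 2.960e+08 = 3.431e-11 m³.
Depth of wear h = V/A = 3.431e-11 / 1.877e-05 = 1.828e-06 m.

value=1.828e-06 m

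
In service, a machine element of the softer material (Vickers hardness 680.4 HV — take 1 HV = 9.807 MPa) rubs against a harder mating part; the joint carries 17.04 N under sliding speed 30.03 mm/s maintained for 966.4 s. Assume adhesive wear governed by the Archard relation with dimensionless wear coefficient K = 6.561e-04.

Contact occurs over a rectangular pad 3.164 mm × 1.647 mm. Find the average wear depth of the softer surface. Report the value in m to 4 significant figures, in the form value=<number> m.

value=9.331e-06 m

Intermediate values are displayed rounded — every step runs at full precision; a lone final rounding to four significant figures.
Convert: Sliding speed v = 30.03 mm/s = 0.03003 m/s. Distance L = v·t = 0.03003 m/s × 966.4 s = 29.02 m.
Convert: Hardness H = 680.4 HV × 9.807 MPa/HV = 6673 MPa = 6.673e+09 Pa.
Convert: Pad sides 3.164 mm × 1.647 mm = 0.003164 m × 0.001647 m. Contact area A = 0.003164 m × 0.001647 m = 5.211e-06 m².
Working in SI base units: W = 17.04 N, H = 6.673e+09 Pa, K = 6.561e-04.
The Archard volume V = K·W·L/H = 6.561e-04 · 17.04 · 29.02 / 6.673e+09 = 4.862e-11 m³.
Mean depth h = V/A = 4.862e-11 / 5.211e-06 = 9.331e-06 m.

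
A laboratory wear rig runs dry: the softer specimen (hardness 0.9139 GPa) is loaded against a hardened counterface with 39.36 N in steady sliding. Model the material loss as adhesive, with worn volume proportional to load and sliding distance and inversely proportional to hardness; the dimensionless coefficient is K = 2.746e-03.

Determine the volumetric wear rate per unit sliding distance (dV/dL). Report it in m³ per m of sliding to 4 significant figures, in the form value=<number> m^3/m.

Printed values are rounded; each operation carries exact precision. Rounded just once, at 4 significant digits.
Hardness H = 0.9139 GPa = 9.139e+08 Pa.
SI base units throughout: W = 39.36 N, H = 9.139e+08 Pa, K = 2.746e-03.
Volumetric rate dV/dL = K·W/H (no L dependence): 2.746e-03 · 39.36 / 9.139e+08 = 1.183e-10 m³/m.

value=1.183e-10 m^3/m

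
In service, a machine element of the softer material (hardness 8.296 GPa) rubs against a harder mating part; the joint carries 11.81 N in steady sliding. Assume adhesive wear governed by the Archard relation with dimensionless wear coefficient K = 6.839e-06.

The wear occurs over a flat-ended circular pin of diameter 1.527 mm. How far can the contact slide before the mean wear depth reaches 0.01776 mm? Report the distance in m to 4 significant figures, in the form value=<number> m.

Quoted intermediates are rounded, and the computation carries exact precision. Rounded just once: 4 significant figures.
Hardness H = 8.296 GPa = 8.296e+09 Pa.
Pin diameter d = 1.527 mm = 0.001527 m. Contact area A = π·d²/4 = π·(0.001527 m)²/4 = 1.831e-06 m².
Depth limit h_lim = 0.01776 mm = 1.776e-05 m.
SI base units throughout: W = 11.81 N, H = 8.296e+09 Pa, K = 6.839e-06.
Permissible volume V_lim = h_lim·A = 1.776e-05 · 1.831e-06 = 3.252e-11 m³.
Sliding life L = V_lim·H/(K·W) = 3.252e-11 · 8.296e+09 / (6.839e-06 · 11.81) = 3341 m.

value=3341 m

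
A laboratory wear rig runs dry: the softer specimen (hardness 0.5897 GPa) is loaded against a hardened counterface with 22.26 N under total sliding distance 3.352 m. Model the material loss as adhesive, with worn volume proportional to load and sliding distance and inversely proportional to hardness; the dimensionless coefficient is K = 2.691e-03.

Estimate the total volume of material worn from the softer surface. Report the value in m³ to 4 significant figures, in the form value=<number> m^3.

value=3.405e-10 m^3

The algebra runs at exact precision. Printed values are rounded — one last rounding to four significant figures.
Convert: Hardness H = 0.5897 GPa = 5.897e+08 Pa.
In SI base units: W = 22.26 N, H = 5.897e+08 Pa, K = 2.691e-03.
Worn volume V = K·W·L/H = 2.691e-03 · 22.26 · 3.352 / 5.897e+08 = 3.405e-10 m³.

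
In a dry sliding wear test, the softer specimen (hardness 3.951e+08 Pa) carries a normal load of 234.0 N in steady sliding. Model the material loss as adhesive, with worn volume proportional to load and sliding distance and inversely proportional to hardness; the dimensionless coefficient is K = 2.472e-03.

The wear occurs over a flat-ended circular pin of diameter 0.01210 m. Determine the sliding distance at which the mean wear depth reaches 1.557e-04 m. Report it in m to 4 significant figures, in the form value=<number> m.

value=12.23 m

All arithmetic maintains full precision; the intermediates are printed rounded — a lone final rounding: 4 significant digits.
Convert: Contact area A = π·d²/4 = π·(0.01210 m)²/4 = 1.150e-04 m².
In SI base units: W = 234.0 N, H = 3.951e+08 Pa, K = 2.472e-03.
Volume at the limit: V_lim = h_lim·A = 1.557e-04 · 1.150e-04 = 1.790e-08 m³.
Sliding life L = V_lim·H/(K·W) = 1.790e-08 · 3.951e+08 / (2.472e-03 · 234.0) = 12.23 m.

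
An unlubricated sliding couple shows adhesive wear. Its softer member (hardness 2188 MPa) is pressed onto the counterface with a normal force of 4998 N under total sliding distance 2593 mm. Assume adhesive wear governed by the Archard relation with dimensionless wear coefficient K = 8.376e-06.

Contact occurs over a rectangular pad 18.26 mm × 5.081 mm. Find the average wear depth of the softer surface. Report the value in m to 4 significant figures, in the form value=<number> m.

Printed values are rounded — all working math keeps exact precision. Rounded once at the end: 4 significant figures.
Convert: Path length L = 2593 mm = 2.593 m.
Convert: Hardness H = 2188 MPa = 2.188e+09 Pa.
Convert: Pad sides 18.26 mm × 5.081 mm = 0.01826 m × 0.005081 m. Contact area A = 0.01826 m × 0.005081 m = 9.278e-05 m².
In SI base units: W = 4998 N, H = 2.188e+09 Pa, K = 8.376e-06.
The Archard volume V = K·W·L/H = 8.376e-06 · 4998 · 2.593 / 2.188e+09 = 4.961e-11 m³.
Mean depth h = V/A = 4.961e-11 / 9.278e-05 = 5.347e-07 m.

value=5.347e-07 m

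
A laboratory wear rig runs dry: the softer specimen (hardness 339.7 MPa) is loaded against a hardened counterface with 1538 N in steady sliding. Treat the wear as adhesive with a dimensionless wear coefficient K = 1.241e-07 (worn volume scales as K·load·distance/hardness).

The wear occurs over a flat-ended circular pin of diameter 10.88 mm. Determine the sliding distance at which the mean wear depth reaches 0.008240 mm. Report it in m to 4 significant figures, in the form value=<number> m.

Intermediate values are shown rounded; all arithmetic keeps full float precision. Rounded just once to 4 significant digits.
Convert: Hardness H = 339.7 MPa = 3.397e+08 Pa.
Convert: Pin diameter d = 10.88 mm = 0.01088 m. Contact area A = π·d²/4 = π·(0.01088 m)²/4 = 9.297e-05 m².
Convert: Depth limit h_lim = 0.008240 mm = 8.240e-06 m.
Collected in SI base units: W = 1538 N, H = 3.397e+08 Pa, K = 1.241e-07.
Permissible volume V_lim = h_lim·A = 8.240e-06 · 9.297e-05 = 7.661e-10 m³.
Inverting, life L = V_lim·H/(K·W) = 7.661e-10 · 3.397e+08 / (1.241e-07 · 1538) = 1363 m.

value=1363 m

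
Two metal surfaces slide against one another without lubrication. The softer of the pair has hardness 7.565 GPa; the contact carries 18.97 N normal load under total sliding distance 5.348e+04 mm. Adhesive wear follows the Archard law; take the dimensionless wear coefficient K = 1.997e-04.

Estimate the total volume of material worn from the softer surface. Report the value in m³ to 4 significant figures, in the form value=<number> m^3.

Displayed values are rounded — each operation carries exact precision, and one last rounding: 4 significant figures.
Convert: Path length L = 5.348e+04 mm = 53.48 m.
Convert: Hardness H = 7.565 GPa = 7.565e+09 Pa.
SI base units throughout: W = 18.97 N, H = 7.565e+09 Pa, K = 1.997e-04.
Worn volume V = K·W·L/H = 1.997e-04 · 18.97 · 53.48 / 7.565e+09 = 2.678e-11 m³.

value=2.678e-11 m^3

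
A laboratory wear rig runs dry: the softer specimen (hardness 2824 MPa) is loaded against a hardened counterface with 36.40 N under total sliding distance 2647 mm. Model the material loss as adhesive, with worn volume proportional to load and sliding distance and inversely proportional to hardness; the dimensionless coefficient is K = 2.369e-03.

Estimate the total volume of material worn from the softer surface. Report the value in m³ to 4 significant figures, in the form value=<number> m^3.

Each operation keeps full float precision. Intermediate values are printed rounded. Rounded just once, at four significant figures.
Distance covered L = 2647 mm = 2.647 m.
Hardness H = 2824 MPa = 2.824e+09 Pa.
In SI base units: W = 36.40 N, H = 2.824e+09 Pa, K = 2.369e-03.
Worn volume V = K·W·L/H = 2.369e-03 · 36.40 · 2.647 / 2.824e+09 = 8.083e-11 m³.

value=8.083e-11 m^3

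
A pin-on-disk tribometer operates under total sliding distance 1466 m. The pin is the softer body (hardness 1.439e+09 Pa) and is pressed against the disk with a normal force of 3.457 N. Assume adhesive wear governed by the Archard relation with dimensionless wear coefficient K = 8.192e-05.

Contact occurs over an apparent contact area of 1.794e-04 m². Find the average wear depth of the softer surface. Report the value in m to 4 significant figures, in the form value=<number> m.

Intermediates are displayed rounded, and all working math keeps full precision; one last rounding, at 4 significant digits.
Collected in SI base units: W = 3.457 N, H = 1.439e+09 Pa, K = 8.192e-05.
Wear volume V = K·W·L/H = 8.192e-05 · 3.457 · 1466 / 1.439e+09 = 2.885e-10 m³.
Depth h = V/A = 2.885e-10 / 1.794e-04 = 1.608e-06 m.

value=1.608e-06 m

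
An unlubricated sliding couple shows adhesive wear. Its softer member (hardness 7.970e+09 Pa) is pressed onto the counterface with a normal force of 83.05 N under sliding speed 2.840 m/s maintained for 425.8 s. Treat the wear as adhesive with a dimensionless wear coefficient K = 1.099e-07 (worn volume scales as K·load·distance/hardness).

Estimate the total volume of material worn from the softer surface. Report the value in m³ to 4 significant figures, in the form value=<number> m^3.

Each operation runs at full precision. Intermediate values are printed rounded; one final rounding: 4 significant figures.
Distance covered L = v·t = 2.840 m/s × 425.8 s = 1209 m.
As SI base values: W = 83.05 N, H = 7.970e+09 Pa, K = 1.099e-07.
By Archard's law, V = K·W·L/H = 1.099e-07 · 83.05 · 1209 / 7.970e+09 = 1.385e-12 m³.

value=1.385e-12 m^3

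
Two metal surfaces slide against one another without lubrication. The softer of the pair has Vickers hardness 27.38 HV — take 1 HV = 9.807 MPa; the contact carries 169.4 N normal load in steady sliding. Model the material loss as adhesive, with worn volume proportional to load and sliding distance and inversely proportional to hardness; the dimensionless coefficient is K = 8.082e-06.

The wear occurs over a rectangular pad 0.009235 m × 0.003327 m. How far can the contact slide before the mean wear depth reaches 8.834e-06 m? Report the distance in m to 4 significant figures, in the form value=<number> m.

value=53.23 m

The intermediates appear rounded; the algebra maintains exact precision; a single final rounding to 4 significant figures.
Hardness H = 27.38 HV × 9.807 MPa/HV = 268.5 MPa = 2.685e+08 Pa.
Contact area A = 0.009235 m × 0.003327 m = 3.072e-05 m².
Restated in SI base units: W = 169.4 N, H = 2.685e+08 Pa, K = 8.082e-06.
Limit volume V_lim = h_lim·A = 8.834e-06 · 3.072e-05 = 2.714e-10 m³.
Thus life L = V_lim·H/(K·W) = 2.714e-10 · 2.685e+08 / (8.082e-06 · 169.4) = 53.23 m.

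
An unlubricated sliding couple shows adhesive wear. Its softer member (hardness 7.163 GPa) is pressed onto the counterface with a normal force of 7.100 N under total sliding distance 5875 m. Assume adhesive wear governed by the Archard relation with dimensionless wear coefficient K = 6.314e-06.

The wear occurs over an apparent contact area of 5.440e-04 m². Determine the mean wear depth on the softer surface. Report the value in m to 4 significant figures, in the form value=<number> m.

value=6.759e-08 m

The intermediates are shown rounded, and each operation runs at full float precision — rounded just once: 4 significant figures.
Hardness H = 7.163 GPa = 7.163e+09 Pa.
SI base units throughout: W = 7.100 N, H = 7.163e+09 Pa, K = 6.314e-06.
Archard volume V = K·W·L/H = 6.314e-06 · 7.100 · 5875 / 7.163e+09 = 3.677e-11 m³.
Mean wear depth h = V/A = 3.677e-11 / 5.440e-04 = 6.759e-08 m.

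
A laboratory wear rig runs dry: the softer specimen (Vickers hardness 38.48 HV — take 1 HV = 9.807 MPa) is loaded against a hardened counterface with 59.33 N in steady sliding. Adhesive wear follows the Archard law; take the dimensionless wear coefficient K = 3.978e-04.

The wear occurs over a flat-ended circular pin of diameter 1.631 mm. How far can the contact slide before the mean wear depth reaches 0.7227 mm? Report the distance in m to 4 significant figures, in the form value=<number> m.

value=24.14 m

The computation maintains full float precision, and the intermediates are displayed rounded — a single final rounding to four significant digits.
Hardness H = 38.48 HV × 9.807 MPa/HV = 377.4 MPa = 3.774e+08 Pa.
Pin diameter d = 1.631 mm = 0.001631 m. Contact area A = π·d²/4 = π·(0.001631 m)²/4 = 2.089e-06 m².
Depth limit h_lim = 0.7227 mm = 7.227e-04 m.
Restated in SI base units: W = 59.33 N, H = 3.774e+08 Pa, K = 3.978e-04.
Wearable volume V_lim = h_lim·A = 7.227e-04 · 2.089e-06 = 1.510e-09 m³.
So the life L = V_lim·H/(K·W) = 1.510e-09 · 3.774e+08 / (3.978e-04 · 59.33) = 24.14 m.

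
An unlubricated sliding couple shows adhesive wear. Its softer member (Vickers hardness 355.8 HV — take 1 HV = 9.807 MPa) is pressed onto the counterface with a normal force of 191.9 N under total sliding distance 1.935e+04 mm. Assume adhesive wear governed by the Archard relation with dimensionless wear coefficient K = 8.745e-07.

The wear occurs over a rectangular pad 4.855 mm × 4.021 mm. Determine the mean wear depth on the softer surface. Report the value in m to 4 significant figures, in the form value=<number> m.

Each operation maintains exact precision; intermediate values are displayed rounded, and rounded just once to 4 significant figures.
The distance L = 1.935e+04 mm = 19.35 m.
Hardness H = 355.8 HV × 9.807 MPa/HV = 3489 MPa = 3.489e+09 Pa.
Pad sides 4.855 mm × 4.021 mm = 0.004855 m × 0.004021 m. Contact area A = 0.004855 m × 0.004021 m = 1.952e-05 m².
Collected in SI base units: W = 191.9 N, H = 3.489e+09 Pa, K = 8.745e-07.
Apply Archard: V = K·W·L/H = 8.745e-07 · 191.9 · 19.35 / 3.489e+09 = 9.306e-13 m³.
Average depth h = V/A = 9.306e-13 / 1.952e-05 = 4.767e-08 m.

value=4.767e-08 m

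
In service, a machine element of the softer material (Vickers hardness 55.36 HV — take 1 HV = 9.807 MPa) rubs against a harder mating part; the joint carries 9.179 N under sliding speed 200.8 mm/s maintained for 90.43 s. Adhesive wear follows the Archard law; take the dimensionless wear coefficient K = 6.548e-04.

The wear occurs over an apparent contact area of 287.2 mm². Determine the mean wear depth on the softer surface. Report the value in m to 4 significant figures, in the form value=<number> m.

Every step carries exact precision; quoted intermediates are rounded. Rounded once at the end, at four significant digits.
Convert: Sliding speed v = 200.8 mm/s = 0.2008 m/s. Total distance L = v·t = 0.2008 m/s × 90.43 s = 18.16 m.
Convert: Hardness H = 55.36 HV × 9.807 MPa/HV = 542.9 MPa = 5.429e+08 Pa.
Convert: Contact area A = 287.2 mm² = 2.872e-04 m².
SI base units throughout: W = 9.179 N, H = 5.429e+08 Pa, K = 6.548e-04.
Worn volume V = K·W·L/H = 6.548e-04 · 9.179 · 18.16 / 5.429e+08 = 2.010e-10 m³.
Depth of wear h = V/A = 2.010e-10 / 2.872e-04 = 6.999e-07 m.

value=6.999e-07 m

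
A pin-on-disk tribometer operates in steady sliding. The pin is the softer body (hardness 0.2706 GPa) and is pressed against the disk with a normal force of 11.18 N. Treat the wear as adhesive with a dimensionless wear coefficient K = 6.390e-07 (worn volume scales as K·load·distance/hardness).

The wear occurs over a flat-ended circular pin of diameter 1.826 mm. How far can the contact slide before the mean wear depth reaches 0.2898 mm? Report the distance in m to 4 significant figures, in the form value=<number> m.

Every step keeps full precision; intermediates appear rounded, and rounded just once: 4 significant digits.
Hardness H = 0.2706 GPa = 2.706e+08 Pa.
Pin diameter d = 1.826 mm = 0.001826 m. Contact area A = π·d²/4 = π·(0.001826 m)²/4 = 2.619e-06 m².
Depth limit h_lim = 0.2898 mm = 2.898e-04 m.
Restated in SI base units: W = 11.18 N, H = 2.706e+08 Pa, K = 6.390e-07.
Permissible volume V_lim = h_lim·A = 2.898e-04 · 2.619e-06 = 7.589e-10 m³.
Thus life L = V_lim·H/(K·W) = 7.589e-10 · 2.706e+08 / (6.390e-07 · 11.18) = 2.875e+04 m.

value=2.875e+04 m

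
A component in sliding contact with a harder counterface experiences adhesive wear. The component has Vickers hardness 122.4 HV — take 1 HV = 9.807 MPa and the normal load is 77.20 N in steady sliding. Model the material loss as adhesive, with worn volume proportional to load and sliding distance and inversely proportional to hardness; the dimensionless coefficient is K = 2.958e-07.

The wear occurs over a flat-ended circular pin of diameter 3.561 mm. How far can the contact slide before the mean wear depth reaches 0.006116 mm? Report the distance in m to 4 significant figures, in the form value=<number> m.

All arithmetic runs at full precision. The intermediates are shown rounded, and a lone final rounding, at four significant figures.
Convert: Hardness H = 122.4 HV × 9.807 MPa/HV = 1200 MPa = 1.200e+09 Pa.
Convert: Pin diameter d = 3.561 mm = 0.003561 m. Contact area A = π·d²/4 = π·(0.003561 m)²/4 = 9.959e-06 m².
Convert: Depth limit h_lim = 0.006116 mm = 6.116e-06 m.
In SI base units: W = 77.20 N, H = 1.200e+09 Pa, K = 2.958e-07.
At the depth limit, V_lim = h_lim·A = 6.116e-06 · 9.959e-06 = 6.091e-11 m³.
Inverting, life L = V_lim·H/(K·W) = 6.091e-11 · 1.200e+09 / (2.958e-07 · 77.20) = 3202 m.

value=3202 m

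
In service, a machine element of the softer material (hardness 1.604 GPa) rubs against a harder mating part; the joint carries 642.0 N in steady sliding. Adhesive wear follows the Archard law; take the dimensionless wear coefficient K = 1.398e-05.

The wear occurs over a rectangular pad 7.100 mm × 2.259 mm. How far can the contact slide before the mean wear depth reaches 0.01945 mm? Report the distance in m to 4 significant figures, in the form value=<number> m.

Intermediates are shown rounded; the algebra runs at exact precision; a lone final rounding to 4 significant figures.
Convert: Hardness H = 1.604 GPa = 1.604e+09 Pa.
Convert: Pad sides 7.100 mm × 2.259 mm = 0.007100 m × 0.002259 m. Contact area A = 0.007100 m × 0.002259 m = 1.604e-05 m².
Convert: Depth limit h_lim = 0.01945 mm = 1.945e-05 m.
Expressed in SI base units: W = 642.0 N, H = 1.604e+09 Pa, K = 1.398e-05.
Wearable volume V_lim = h_lim·A = 1.945e-05 · 1.604e-05 = 3.120e-10 m³.
So the life L = V_lim·H/(K·W) = 3.120e-10 · 1.604e+09 / (1.398e-05 · 642.0) = 55.75 m.

value=55.75 m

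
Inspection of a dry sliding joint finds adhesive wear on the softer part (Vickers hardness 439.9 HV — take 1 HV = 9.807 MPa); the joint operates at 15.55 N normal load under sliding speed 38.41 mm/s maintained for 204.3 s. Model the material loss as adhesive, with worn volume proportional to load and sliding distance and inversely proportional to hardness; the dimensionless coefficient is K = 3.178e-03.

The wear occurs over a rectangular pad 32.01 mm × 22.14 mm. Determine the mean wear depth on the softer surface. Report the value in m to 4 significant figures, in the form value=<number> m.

value=1.268e-07 m

All arithmetic maintains full precision, and the intermediates are displayed rounded — rounded once at the end to 4 significant figures.
Sliding speed v = 38.41 mm/s = 0.03841 m/s. Path length L = v·t = 0.03841 m/s × 204.3 s = 7.847 m.
Hardness H = 439.9 HV × 9.807 MPa/HV = 4314 MPa = 4.314e+09 Pa.
Pad sides 32.01 mm × 22.14 mm = 0.03201 m × 0.02214 m. Contact area A = 0.03201 m × 0.02214 m = 7.087e-04 m².
Collected in SI base units: W = 15.55 N, H = 4.314e+09 Pa, K = 3.178e-03.
The Archard volume V = K·W·L/H = 3.178e-03 · 15.55 · 7.847 / 4.314e+09 = 8.989e-11 m³.
Depth h = V/A = 8.989e-11 / 7.087e-04 = 1.268e-07 m.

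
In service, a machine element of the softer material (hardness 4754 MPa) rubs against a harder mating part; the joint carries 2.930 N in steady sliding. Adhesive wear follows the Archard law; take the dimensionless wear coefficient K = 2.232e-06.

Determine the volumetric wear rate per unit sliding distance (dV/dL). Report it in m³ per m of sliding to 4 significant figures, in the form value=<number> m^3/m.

Intermediates appear rounded — each operation keeps full float precision. Rounded once at the end: four significant figures.
Convert: Hardness H = 4754 MPa = 4.754e+09 Pa.
SI base units throughout: W = 2.930 N, H = 4.754e+09 Pa, K = 2.232e-06.
Volumetric rate dV/dL = K·W/H: 2.232e-06 · 2.930 / 4.754e+09 = 1.376e-15 m³/m.

value=1.376e-15 m^3/m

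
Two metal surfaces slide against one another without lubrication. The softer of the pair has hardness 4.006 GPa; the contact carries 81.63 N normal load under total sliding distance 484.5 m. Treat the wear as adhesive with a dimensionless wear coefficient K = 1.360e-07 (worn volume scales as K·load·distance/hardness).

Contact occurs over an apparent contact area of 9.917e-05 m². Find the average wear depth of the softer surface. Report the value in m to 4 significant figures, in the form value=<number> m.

Shown intermediates are rounded — the algebra keeps full float precision. Rounded once at the end, at 4 significant figures.
Hardness H = 4.006 GPa = 4.006e+09 Pa.
Working in SI base units: W = 81.63 N, H = 4.006e+09 Pa, K = 1.360e-07.
Archard relation: V = K·W·L/H = 1.360e-07 · 81.63 · 484.5 / 4.006e+09 = 1.343e-12 m³.
Mean wear depth h = V/A = 1.343e-12 / 9.917e-05 = 1.354e-08 m.

value=1.354e-08 m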